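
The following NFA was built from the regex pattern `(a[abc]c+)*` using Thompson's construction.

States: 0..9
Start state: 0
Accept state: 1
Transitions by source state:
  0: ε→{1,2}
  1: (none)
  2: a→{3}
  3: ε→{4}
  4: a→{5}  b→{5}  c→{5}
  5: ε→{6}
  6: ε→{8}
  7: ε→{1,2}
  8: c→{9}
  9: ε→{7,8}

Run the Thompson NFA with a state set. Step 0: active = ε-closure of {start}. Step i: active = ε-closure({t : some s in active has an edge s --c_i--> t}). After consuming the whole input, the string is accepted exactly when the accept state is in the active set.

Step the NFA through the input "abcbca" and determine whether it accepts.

Answer: REJECT

Steps:
initial (ε-close {0}): {0,1,2}
'a' @ 1: {3,4}
'b' @ 2: {5,6,8}
'c' @ 3: {1,2,7,8,9}  ✓accept
'b' @ 4: {}  — state set empty
rest 'ca' ignored (set empty)
after full input: {}  (accept=1 not in)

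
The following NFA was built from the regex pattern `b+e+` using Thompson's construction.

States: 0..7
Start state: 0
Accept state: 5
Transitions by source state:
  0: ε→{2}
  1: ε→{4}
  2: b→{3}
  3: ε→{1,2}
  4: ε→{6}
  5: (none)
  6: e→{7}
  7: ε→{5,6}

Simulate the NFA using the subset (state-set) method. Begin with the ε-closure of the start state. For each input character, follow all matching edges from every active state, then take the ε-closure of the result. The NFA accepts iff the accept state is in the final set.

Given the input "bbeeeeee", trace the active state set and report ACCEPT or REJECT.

initial (ε-close {0}): {0,2}
'b' @ 1: {1,2,3,4,6}
'b' @ 2: {1,2,3,4,6}
'e' @ 3: {5,6,7}  [accepting]
'e' @ 4: {5,6,7}  [accepting]
'e' @ 5: {5,6,7}  [accepting]
'e' @ 6: {5,6,7}  [accepting]
'e' @ 7: {5,6,7}  [accepting]
'e' @ 8: {5,6,7}  [accepting]
after full input: {5,6,7}  (accept=5 in)

Answer: ACCEPT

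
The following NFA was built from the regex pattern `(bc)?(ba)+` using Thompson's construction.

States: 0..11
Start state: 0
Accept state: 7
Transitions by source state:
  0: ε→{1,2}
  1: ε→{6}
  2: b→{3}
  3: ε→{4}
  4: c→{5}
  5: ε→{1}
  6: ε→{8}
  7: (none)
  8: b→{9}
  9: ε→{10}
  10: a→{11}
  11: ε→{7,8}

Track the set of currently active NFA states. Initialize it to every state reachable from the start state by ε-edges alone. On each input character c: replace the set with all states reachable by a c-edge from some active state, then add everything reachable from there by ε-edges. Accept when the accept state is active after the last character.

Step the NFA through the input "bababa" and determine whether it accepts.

Answer: ACCEPT

Derivation:
initial (ε-close {0}): {0,1,2,6,8}
'b' @ 1: {3,4,9,10}
'a' @ 2: {7,8,11}  [accepting]
'b' @ 3: {9,10}
'a' @ 4: {7,8,11}  [accepting]
'b' @ 5: {9,10}
'a' @ 6: {7,8,11}  [accepting]
end set {7,8,11} — state 7 in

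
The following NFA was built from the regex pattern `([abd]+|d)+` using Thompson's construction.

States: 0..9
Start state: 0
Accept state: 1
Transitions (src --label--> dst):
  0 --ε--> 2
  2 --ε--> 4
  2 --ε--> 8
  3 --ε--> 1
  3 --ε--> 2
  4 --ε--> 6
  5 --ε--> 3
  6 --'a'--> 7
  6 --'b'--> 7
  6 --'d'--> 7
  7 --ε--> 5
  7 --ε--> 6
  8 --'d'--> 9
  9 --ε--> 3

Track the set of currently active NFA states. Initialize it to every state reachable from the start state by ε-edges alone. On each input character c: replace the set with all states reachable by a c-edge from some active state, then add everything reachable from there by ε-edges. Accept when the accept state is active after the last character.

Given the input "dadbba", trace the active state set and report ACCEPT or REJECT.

Answer: ACCEPT

Steps:
start: ε-closure({0}) = {0,2,4,6,8}
'd' @ 1: {1,2,3,4,5,6,7,8,9}  ✓accept
'a' @ 2: {1,2,3,4,5,6,7,8}  ✓accept
'd' @ 3: {1,2,3,4,5,6,7,8,9}  ✓accept
'b' @ 4: {1,2,3,4,5,6,7,8}  ✓accept
'b' @ 5: {1,2,3,4,5,6,7,8}  ✓accept
'a' @ 6: {1,2,3,4,5,6,7,8}  ✓accept
final: {1,2,3,4,5,6,7,8}; accept 1 in set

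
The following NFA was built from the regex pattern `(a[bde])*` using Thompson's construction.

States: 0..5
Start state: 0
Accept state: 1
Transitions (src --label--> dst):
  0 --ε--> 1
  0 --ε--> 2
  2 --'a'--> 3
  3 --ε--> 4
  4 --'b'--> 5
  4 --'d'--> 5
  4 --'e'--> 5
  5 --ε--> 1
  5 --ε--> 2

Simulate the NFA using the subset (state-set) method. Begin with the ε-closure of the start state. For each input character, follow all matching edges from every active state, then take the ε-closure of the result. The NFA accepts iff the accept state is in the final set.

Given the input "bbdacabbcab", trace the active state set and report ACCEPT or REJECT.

Answer: REJECT

Trace:
start: ε-closure({0}) = {0,1,2}
'b' @ 1: {}  — state set empty
rest 'bdacabbcab' ignored (set empty)
end set {} — state 1 not in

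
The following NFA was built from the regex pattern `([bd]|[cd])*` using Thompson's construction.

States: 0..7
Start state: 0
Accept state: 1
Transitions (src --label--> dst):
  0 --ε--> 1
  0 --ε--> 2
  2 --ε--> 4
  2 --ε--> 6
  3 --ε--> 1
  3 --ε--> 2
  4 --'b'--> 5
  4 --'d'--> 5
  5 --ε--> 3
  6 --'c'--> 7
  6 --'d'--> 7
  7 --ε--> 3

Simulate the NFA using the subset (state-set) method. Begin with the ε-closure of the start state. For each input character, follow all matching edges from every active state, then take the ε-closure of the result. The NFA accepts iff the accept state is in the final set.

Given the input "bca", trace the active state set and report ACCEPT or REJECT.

start: ε-closure({0}) = {0,1,2,4,6}
'b' @ 1: {1,2,3,4,5,6}  ✓accept
'c' @ 2: {1,2,3,4,6,7}  ✓accept
'a' @ 3: {}  — state set empty
after full input: {}  (accept=1 not in)

Answer: REJECT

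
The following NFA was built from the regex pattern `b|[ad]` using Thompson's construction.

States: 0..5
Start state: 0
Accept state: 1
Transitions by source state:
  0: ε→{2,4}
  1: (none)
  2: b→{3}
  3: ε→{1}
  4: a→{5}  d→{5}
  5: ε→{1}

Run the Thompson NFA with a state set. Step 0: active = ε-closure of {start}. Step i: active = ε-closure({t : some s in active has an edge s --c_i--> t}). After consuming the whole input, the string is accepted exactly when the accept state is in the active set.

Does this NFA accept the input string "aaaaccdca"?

initial (ε-close {0}): {0,2,4}
'a' @ 1: {1,5}  (accept∈set)
'a' @ 2: {}  — state set empty
rest 'aaccdca' ignored (set empty)
final: {}; accept 1 not in set

Answer: REJECT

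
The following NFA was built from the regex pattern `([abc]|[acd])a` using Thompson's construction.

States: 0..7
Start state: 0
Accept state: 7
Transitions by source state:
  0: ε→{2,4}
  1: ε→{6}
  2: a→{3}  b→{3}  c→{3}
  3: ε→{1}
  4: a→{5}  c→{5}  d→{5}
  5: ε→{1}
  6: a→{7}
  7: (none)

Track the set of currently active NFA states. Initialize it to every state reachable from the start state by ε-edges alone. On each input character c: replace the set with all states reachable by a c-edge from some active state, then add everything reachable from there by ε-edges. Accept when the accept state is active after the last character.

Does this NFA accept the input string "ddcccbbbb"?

S₀ = ε-closure({0}) = {0,2,4}
'd' @ 1: {1,5,6}
'd' @ 2: {}  — state set empty
rest 'cccbbbb' ignored (set empty)
end set {} — state 7 not in

Answer: REJECT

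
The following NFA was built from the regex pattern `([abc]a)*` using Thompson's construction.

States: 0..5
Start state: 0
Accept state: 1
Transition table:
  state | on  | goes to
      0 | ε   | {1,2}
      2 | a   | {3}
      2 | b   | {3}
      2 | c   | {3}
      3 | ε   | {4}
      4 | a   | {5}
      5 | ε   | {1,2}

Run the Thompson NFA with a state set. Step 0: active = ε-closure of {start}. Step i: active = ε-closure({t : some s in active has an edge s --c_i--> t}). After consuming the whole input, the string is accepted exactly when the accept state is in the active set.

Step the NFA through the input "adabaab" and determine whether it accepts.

Answer: REJECT

Derivation:
start: ε-closure({0}) = {0,1,2}
'a' @ 1: {3,4}
'd' @ 2: {}  — state set empty
rest 'abaab' ignored (set empty)
end set {} — state 1 not in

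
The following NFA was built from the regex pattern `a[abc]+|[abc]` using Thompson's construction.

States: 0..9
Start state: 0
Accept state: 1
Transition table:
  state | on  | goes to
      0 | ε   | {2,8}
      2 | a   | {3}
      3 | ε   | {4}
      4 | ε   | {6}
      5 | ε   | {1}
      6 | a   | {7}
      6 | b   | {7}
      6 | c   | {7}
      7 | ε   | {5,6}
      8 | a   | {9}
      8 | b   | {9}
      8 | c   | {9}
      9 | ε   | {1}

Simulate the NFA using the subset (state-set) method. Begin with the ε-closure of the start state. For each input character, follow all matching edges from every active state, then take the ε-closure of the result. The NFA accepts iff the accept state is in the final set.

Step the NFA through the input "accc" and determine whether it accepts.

S₀ = ε-closure({0}) = {0,2,8}
'a' @ 1: {1,3,4,6,9}  [accepting]
'c' @ 2: {1,5,6,7}  [accepting]
'c' @ 3: {1,5,6,7}  [accepting]
'c' @ 4: {1,5,6,7}  [accepting]
after full input: {1,5,6,7}  (accept=1 in)

Answer: ACCEPT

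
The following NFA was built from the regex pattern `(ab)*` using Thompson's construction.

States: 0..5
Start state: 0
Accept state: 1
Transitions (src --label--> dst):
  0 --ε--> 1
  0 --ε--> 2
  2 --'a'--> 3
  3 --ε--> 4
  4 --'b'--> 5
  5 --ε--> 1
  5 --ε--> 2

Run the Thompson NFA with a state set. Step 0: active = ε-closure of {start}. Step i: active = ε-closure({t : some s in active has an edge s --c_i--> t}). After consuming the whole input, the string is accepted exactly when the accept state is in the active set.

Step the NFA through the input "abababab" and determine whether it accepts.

start: ε-closure({0}) = {0,1,2}
'a' @ 1: {3,4}
'b' @ 2: {1,2,5}  ✓accept
'a' @ 3: {3,4}
'b' @ 4: {1,2,5}  ✓accept
'a' @ 5: {3,4}
'b' @ 6: {1,2,5}  ✓accept
'a' @ 7: {3,4}
'b' @ 8: {1,2,5}  ✓accept
end set {1,2,5} — state 1 in

Answer: ACCEPT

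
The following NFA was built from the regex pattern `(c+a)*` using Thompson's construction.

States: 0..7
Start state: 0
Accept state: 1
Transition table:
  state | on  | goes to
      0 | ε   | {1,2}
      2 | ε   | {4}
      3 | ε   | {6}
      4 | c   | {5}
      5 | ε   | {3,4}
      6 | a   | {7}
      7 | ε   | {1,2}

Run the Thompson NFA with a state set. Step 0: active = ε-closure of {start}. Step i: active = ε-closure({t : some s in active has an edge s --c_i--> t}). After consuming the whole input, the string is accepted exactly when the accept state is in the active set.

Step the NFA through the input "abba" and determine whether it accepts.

Answer: REJECT

Derivation:
start: ε-closure({0}) = {0,1,2,4}
'a' @ 1: {}  — no active states
rest 'bba' ignored (set empty)
final: {}; accept 1 not in set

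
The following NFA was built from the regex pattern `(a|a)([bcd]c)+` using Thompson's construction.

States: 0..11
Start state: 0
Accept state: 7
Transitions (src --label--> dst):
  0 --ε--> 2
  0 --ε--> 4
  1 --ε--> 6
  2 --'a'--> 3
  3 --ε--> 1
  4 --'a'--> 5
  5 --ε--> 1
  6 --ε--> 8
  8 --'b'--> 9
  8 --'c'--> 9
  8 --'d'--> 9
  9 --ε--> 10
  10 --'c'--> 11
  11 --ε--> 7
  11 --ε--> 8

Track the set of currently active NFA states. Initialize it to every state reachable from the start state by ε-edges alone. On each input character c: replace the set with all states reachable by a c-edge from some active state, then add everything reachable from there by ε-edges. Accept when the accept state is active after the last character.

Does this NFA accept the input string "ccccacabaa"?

S₀ = ε-closure({0}) = {0,2,4}
'c' @ 1: {}  — no active states
rest 'cccacabaa' ignored (set empty)
end set {} — state 7 not in

Answer: REJECT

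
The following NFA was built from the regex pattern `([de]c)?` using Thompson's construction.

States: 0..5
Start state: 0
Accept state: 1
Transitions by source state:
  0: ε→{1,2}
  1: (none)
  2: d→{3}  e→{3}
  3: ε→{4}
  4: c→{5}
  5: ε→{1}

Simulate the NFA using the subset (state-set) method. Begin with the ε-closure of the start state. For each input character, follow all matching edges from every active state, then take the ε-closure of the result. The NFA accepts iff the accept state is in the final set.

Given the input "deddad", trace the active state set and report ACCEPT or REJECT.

Answer: REJECT

Steps:
initial (ε-close {0}): {0,1,2}
'd' @ 1: {3,4}
'e' @ 2: {}  — state set empty
rest 'ddad' ignored (set empty)
end set {} — state 1 not in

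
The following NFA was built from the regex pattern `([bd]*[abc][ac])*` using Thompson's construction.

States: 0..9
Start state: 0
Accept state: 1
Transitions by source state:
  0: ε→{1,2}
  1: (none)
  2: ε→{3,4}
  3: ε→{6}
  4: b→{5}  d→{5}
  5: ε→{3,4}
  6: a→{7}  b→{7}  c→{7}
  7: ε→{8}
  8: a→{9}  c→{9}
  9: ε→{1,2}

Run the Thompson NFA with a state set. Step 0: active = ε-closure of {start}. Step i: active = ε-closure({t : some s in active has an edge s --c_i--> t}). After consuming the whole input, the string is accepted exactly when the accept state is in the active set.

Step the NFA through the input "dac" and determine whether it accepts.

S₀ = ε-closure({0}) = {0,1,2,3,4,6}
'd' @ 1: {3,4,5,6}
'a' @ 2: {7,8}
'c' @ 3: {1,2,3,4,6,9}  (accept∈set)
end set {1,2,3,4,6,9} — state 1 in

Answer: ACCEPT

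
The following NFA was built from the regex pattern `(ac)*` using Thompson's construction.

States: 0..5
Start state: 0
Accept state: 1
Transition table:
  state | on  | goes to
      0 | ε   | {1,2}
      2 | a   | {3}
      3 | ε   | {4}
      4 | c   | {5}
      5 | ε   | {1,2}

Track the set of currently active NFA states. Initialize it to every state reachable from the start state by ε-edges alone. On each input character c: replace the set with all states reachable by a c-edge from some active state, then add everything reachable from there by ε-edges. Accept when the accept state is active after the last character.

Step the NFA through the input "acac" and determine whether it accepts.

start: ε-closure({0}) = {0,1,2}
'a' @ 1: {3,4}
'c' @ 2: {1,2,5}  ✓accept
'a' @ 3: {3,4}
'c' @ 4: {1,2,5}  ✓accept
after full input: {1,2,5}  (accept=1 in)

Answer: ACCEPT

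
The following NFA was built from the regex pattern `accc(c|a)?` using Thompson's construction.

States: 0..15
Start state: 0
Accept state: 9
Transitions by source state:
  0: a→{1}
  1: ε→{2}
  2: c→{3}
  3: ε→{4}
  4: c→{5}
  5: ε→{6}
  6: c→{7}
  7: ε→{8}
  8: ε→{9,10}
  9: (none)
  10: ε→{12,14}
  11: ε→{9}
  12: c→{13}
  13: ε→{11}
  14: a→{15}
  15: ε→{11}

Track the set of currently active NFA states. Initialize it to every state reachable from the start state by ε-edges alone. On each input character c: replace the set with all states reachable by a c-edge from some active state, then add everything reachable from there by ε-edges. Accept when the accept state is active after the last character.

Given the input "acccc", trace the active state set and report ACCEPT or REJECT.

start: ε-closure({0}) = {0}
'a' @ 1: {1,2}
'c' @ 2: {3,4}
'c' @ 3: {5,6}
'c' @ 4: {7,8,9,10,12,14}  (accept∈set)
'c' @ 5: {9,11,13}  (accept∈set)
after full input: {9,11,13}  (accept=9 in)

Answer: ACCEPT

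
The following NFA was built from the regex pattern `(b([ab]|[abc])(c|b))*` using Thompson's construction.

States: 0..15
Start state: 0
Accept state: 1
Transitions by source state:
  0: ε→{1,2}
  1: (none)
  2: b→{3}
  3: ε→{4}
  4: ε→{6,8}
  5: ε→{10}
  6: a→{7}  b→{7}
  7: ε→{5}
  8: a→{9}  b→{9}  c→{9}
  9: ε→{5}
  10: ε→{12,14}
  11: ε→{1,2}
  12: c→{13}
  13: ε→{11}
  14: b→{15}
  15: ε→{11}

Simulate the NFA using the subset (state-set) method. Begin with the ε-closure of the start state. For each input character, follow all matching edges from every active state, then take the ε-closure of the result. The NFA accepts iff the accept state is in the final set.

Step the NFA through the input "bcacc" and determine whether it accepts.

S₀ = ε-closure({0}) = {0,1,2}
'b' @ 1: {3,4,6,8}
'c' @ 2: {5,9,10,12,14}
'a' @ 3: {}  — dead — no transitions
rest 'cc' ignored (set empty)
end set {} — state 1 not in

Answer: REJECT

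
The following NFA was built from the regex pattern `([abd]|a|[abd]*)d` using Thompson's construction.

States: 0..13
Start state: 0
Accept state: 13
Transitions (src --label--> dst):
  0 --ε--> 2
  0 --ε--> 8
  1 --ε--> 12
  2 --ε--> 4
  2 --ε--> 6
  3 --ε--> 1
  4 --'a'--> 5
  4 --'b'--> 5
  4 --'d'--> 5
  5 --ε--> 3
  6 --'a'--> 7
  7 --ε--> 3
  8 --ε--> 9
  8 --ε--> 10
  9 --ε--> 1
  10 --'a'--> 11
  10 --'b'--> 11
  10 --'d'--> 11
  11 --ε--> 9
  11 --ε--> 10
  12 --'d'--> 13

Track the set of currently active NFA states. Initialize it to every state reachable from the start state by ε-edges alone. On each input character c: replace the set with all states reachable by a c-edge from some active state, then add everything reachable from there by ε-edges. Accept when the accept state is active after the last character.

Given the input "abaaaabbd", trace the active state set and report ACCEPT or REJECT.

S₀ = ε-closure({0}) = {0,1,2,4,6,8,9,10,12}
'a' @ 1: {1,3,5,7,9,10,11,12}
'b' @ 2: {1,9,10,11,12}
'a' @ 3: {1,9,10,11,12}
'a' @ 4: {1,9,10,11,12}
'a' @ 5: {1,9,10,11,12}
'a' @ 6: {1,9,10,11,12}
'b' @ 7: {1,9,10,11,12}
'b' @ 8: {1,9,10,11,12}
'd' @ 9: {1,9,10,11,12,13}  [accepting]
end set {1,9,10,11,12,13} — state 13 in

Answer: ACCEPT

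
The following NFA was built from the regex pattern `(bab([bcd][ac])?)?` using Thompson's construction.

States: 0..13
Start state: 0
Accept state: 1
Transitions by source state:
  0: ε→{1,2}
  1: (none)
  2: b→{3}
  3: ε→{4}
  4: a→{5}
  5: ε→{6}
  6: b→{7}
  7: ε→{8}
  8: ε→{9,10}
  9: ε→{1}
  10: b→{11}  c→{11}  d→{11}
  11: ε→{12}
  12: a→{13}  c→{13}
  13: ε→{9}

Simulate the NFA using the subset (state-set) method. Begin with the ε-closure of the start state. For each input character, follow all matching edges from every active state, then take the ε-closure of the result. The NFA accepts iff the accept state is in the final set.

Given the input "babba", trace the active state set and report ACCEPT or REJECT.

Answer: ACCEPT

Trace:
start: ε-closure({0}) = {0,1,2}
'b' @ 1: {3,4}
'a' @ 2: {5,6}
'b' @ 3: {1,7,8,9,10}  (accept∈set)
'b' @ 4: {11,12}
'a' @ 5: {1,9,13}  (accept∈set)
final: {1,9,13}; accept 1 in set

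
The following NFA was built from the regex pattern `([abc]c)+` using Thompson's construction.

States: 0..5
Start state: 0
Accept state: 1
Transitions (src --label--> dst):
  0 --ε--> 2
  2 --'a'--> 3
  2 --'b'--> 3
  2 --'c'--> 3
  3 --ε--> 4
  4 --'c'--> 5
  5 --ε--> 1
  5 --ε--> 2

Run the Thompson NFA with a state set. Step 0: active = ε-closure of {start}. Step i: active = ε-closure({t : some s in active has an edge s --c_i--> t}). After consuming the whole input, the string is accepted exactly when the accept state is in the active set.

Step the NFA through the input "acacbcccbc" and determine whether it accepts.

Answer: ACCEPT

Steps:
initial (ε-close {0}): {0,2}
'a' @ 1: {3,4}
'c' @ 2: {1,2,5}  ✓accept
'a' @ 3: {3,4}
'c' @ 4: {1,2,5}  ✓accept
'b' @ 5: {3,4}
'c' @ 6: {1,2,5}  ✓accept
'c' @ 7: {3,4}
'c' @ 8: {1,2,5}  ✓accept
'b' @ 9: {3,4}
'c' @ 10: {1,2,5}  ✓accept
final: {1,2,5}; accept 1 in set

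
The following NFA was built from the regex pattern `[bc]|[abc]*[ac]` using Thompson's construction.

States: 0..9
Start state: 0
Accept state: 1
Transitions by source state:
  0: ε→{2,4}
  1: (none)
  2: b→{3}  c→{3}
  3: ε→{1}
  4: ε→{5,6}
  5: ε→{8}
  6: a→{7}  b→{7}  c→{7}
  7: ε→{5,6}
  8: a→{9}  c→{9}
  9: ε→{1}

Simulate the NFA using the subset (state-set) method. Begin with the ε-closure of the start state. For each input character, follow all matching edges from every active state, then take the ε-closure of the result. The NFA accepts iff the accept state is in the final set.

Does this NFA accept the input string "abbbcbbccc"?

S₀ = ε-closure({0}) = {0,2,4,5,6,8}
'a' @ 1: {1,5,6,7,8,9}  (accept∈set)
'b' @ 2: {5,6,7,8}
'b' @ 3: {5,6,7,8}
'b' @ 4: {5,6,7,8}
'c' @ 5: {1,5,6,7,8,9}  (accept∈set)
'b' @ 6: {5,6,7,8}
'b' @ 7: {5,6,7,8}
'c' @ 8: {1,5,6,7,8,9}  (accept∈set)
'c' @ 9: {1,5,6,7,8,9}  (accept∈set)
'c' @ 10: {1,5,6,7,8,9}  (accept∈set)
end set {1,5,6,7,8,9} — state 1 in

Answer: ACCEPT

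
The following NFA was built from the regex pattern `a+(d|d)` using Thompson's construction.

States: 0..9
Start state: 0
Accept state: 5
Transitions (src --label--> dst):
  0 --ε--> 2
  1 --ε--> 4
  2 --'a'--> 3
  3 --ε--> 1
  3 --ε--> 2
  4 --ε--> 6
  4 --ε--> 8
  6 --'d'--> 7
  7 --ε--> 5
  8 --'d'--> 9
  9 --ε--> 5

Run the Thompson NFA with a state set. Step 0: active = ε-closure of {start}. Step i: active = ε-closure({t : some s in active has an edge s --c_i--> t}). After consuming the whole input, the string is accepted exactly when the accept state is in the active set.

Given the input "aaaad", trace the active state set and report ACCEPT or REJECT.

initial (ε-close {0}): {0,2}
'a' @ 1: {1,2,3,4,6,8}
'a' @ 2: {1,2,3,4,6,8}
'a' @ 3: {1,2,3,4,6,8}
'a' @ 4: {1,2,3,4,6,8}
'd' @ 5: {5,7,9}  ✓accept
end set {5,7,9} — state 5 in

Answer: ACCEPT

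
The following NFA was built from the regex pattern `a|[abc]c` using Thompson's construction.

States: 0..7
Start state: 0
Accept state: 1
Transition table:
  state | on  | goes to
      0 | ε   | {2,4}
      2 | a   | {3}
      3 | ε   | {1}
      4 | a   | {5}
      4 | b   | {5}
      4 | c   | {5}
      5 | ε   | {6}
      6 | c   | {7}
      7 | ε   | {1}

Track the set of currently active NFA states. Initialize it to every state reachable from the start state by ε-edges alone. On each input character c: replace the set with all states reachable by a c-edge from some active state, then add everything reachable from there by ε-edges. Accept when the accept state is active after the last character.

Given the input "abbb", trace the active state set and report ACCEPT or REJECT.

Answer: REJECT

Steps:
initial (ε-close {0}): {0,2,4}
'a' @ 1: {1,3,5,6}  (accept∈set)
'b' @ 2: {}  — no active states
rest 'bb' ignored (set empty)
end set {} — state 1 not in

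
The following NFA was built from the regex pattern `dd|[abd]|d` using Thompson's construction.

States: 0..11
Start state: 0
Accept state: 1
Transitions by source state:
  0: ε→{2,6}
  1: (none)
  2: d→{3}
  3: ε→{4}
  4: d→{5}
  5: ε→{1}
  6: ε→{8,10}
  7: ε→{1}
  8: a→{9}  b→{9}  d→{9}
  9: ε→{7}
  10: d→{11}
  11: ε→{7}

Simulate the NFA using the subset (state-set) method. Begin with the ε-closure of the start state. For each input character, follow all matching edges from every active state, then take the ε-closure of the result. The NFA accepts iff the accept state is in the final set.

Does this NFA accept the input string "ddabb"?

start: ε-closure({0}) = {0,2,6,8,10}
'd' @ 1: {1,3,4,7,9,11}  [accepting]
'd' @ 2: {1,5}  [accepting]
'a' @ 3: {}  — no active states
rest 'bb' ignored (set empty)
after full input: {}  (accept=1 not in)

Answer: REJECT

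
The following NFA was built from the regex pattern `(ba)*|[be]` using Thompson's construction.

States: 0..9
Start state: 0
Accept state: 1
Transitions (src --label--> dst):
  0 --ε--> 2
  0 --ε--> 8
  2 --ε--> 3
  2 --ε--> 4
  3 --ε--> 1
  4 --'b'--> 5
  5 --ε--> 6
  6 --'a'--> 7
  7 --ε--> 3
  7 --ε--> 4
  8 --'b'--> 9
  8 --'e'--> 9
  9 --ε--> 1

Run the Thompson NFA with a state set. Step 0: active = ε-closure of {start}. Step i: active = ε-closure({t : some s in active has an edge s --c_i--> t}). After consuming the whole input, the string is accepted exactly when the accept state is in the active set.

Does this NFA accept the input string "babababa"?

Answer: ACCEPT

Derivation:
initial (ε-close {0}): {0,1,2,3,4,8}
'b' @ 1: {1,5,6,9}  [accepting]
'a' @ 2: {1,3,4,7}  [accepting]
'b' @ 3: {5,6}
'a' @ 4: {1,3,4,7}  [accepting]
'b' @ 5: {5,6}
'a' @ 6: {1,3,4,7}  [accepting]
'b' @ 7: {5,6}
'a' @ 8: {1,3,4,7}  [accepting]
end set {1,3,4,7} — state 1 in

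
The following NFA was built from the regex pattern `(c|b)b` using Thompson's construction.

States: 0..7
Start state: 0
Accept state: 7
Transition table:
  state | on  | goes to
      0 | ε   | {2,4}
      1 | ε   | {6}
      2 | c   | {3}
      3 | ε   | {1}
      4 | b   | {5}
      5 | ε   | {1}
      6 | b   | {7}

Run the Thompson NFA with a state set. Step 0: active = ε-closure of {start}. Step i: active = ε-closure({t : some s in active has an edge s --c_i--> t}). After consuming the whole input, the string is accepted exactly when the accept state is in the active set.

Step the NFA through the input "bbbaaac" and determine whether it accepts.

Answer: REJECT

Steps:
start: ε-closure({0}) = {0,2,4}
'b' @ 1: {1,5,6}
'b' @ 2: {7}  (accept∈set)
'b' @ 3: {}  — no active states
rest 'aaac' ignored (set empty)
end set {} — state 7 not in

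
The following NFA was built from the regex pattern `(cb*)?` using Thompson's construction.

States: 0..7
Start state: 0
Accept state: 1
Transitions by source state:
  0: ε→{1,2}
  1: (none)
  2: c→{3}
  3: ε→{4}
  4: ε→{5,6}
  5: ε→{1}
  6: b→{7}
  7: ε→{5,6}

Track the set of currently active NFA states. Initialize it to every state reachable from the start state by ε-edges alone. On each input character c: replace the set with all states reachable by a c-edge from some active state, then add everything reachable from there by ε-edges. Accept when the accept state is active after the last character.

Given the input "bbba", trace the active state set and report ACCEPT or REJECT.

initial (ε-close {0}): {0,1,2}
'b' @ 1: {}  — no active states
rest 'bba' ignored (set empty)
end set {} — state 1 not in

Answer: REJECT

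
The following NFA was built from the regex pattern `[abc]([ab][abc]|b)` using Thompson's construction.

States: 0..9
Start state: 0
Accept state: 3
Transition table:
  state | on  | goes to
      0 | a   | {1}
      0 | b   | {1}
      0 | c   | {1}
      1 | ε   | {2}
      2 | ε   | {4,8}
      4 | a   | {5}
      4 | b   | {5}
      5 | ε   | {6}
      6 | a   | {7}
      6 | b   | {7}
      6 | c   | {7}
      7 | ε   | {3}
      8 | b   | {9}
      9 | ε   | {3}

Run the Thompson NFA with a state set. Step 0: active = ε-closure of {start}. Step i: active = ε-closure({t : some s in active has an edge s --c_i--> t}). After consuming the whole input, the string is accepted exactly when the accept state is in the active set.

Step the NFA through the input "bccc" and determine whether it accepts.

start: ε-closure({0}) = {0}
'b' @ 1: {1,2,4,8}
'c' @ 2: {}  — state set empty
rest 'cc' ignored (set empty)
final: {}; accept 3 not in set

Answer: REJECT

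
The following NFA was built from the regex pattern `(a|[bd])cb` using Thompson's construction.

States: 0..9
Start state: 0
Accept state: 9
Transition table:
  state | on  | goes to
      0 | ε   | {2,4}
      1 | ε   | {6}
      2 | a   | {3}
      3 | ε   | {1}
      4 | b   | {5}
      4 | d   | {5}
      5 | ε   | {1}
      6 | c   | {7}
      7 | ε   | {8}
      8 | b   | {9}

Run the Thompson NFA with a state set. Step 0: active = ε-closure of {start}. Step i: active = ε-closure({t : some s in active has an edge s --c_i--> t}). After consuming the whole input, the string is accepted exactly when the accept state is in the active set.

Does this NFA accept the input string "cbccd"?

Answer: REJECT

Steps:
S₀ = ε-closure({0}) = {0,2,4}
'c' @ 1: {}  — state set empty
rest 'bccd' ignored (set empty)
end set {} — state 9 not in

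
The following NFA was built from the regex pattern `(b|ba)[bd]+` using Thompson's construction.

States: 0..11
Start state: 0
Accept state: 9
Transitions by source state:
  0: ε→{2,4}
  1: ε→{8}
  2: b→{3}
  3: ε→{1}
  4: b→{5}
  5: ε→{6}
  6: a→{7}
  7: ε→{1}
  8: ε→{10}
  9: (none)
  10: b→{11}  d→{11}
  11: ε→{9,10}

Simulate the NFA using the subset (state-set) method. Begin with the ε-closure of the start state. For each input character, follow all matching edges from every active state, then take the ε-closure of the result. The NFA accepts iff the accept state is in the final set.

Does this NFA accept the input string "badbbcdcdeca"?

initial (ε-close {0}): {0,2,4}
'b' @ 1: {1,3,5,6,8,10}
'a' @ 2: {1,7,8,10}
'd' @ 3: {9,10,11}  ✓accept
'b' @ 4: {9,10,11}  ✓accept
'b' @ 5: {9,10,11}  ✓accept
'c' @ 6: {}  — dead — no transitions
rest 'dcdeca' ignored (set empty)
end set {} — state 9 not in

Answer: REJECT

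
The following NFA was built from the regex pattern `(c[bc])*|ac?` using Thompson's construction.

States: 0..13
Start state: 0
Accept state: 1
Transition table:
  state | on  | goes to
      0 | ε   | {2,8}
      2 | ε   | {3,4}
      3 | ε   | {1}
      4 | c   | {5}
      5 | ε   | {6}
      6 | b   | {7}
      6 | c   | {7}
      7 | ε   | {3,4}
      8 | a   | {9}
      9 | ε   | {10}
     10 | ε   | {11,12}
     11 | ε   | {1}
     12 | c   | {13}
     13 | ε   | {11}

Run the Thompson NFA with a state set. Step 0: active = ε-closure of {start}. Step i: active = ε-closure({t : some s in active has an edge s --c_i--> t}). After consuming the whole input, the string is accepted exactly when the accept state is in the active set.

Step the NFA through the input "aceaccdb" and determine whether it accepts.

initial (ε-close {0}): {0,1,2,3,4,8}
'a' @ 1: {1,9,10,11,12}  ✓accept
'c' @ 2: {1,11,13}  ✓accept
'e' @ 3: {}  — no active states
rest 'accdb' ignored (set empty)
end set {} — state 1 not in

Answer: REJECT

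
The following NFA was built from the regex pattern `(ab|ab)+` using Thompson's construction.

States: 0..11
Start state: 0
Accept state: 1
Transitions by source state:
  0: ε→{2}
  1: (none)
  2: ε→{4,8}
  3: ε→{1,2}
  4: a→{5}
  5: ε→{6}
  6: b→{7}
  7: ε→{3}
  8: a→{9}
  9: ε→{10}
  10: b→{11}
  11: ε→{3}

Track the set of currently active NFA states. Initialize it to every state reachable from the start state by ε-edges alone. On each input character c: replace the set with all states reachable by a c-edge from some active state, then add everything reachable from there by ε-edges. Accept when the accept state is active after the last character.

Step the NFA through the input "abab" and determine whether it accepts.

initial (ε-close {0}): {0,2,4,8}
'a' @ 1: {5,6,9,10}
'b' @ 2: {1,2,3,4,7,8,11}  (accept∈set)
'a' @ 3: {5,6,9,10}
'b' @ 4: {1,2,3,4,7,8,11}  (accept∈set)
after full input: {1,2,3,4,7,8,11}  (accept=1 in)

Answer: ACCEPT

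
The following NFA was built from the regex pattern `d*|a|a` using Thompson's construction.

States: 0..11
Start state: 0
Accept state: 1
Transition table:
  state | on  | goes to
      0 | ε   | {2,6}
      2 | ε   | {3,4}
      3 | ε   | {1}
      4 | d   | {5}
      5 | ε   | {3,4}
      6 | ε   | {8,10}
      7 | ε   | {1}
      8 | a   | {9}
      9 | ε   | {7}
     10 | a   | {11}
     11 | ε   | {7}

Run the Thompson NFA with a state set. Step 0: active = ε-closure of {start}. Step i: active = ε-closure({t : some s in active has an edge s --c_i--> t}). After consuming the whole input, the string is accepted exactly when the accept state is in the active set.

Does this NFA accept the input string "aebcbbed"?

initial (ε-close {0}): {0,1,2,3,4,6,8,10}
'a' @ 1: {1,7,9,11}  [accepting]
'e' @ 2: {}  — state set empty
rest 'bcbbed' ignored (set empty)
end set {} — state 1 not in

Answer: REJECT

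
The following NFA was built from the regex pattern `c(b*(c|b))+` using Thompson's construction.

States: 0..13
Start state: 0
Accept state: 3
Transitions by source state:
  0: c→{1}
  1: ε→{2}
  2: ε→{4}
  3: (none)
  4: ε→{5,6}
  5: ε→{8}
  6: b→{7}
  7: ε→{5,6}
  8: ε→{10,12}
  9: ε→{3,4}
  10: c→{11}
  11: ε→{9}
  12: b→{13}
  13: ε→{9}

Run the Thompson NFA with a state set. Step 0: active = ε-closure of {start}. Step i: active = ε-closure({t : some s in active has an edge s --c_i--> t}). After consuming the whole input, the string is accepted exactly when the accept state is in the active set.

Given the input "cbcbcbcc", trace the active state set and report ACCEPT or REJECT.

Answer: ACCEPT

Trace:
initial (ε-close {0}): {0}
'c' @ 1: {1,2,4,5,6,8,10,12}
'b' @ 2: {3,4,5,6,7,8,9,10,12,13}  ✓accept
'c' @ 3: {3,4,5,6,8,9,10,11,12}  ✓accept
'b' @ 4: {3,4,5,6,7,8,9,10,12,13}  ✓accept
'c' @ 5: {3,4,5,6,8,9,10,11,12}  ✓accept
'b' @ 6: {3,4,5,6,7,8,9,10,12,13}  ✓accept
'c' @ 7: {3,4,5,6,8,9,10,11,12}  ✓accept
'c' @ 8: {3,4,5,6,8,9,10,11,12}  ✓accept
end set {3,4,5,6,8,9,10,11,12} — state 3 in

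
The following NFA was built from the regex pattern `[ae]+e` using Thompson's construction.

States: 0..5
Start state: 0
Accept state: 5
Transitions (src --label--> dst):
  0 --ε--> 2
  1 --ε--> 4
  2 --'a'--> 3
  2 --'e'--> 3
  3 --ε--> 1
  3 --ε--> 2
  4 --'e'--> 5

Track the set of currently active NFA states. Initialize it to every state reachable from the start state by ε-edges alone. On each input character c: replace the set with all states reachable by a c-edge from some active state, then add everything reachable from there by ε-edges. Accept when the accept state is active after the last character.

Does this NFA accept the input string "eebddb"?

initial (ε-close {0}): {0,2}
'e' @ 1: {1,2,3,4}
'e' @ 2: {1,2,3,4,5}  (accept∈set)
'b' @ 3: {}  — dead — no transitions
rest 'ddb' ignored (set empty)
end set {} — state 5 not in

Answer: REJECT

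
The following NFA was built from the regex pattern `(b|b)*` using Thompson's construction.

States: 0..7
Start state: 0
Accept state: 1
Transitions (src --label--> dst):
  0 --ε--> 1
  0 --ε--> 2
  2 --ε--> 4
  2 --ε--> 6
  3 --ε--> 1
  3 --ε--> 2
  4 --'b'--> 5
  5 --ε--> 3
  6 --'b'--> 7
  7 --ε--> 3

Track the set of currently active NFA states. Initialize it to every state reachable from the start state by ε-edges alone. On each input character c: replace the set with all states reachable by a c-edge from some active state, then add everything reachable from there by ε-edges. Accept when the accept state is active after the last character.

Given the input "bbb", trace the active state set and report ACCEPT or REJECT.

Answer: ACCEPT

Trace:
S₀ = ε-closure({0}) = {0,1,2,4,6}
'b' @ 1: {1,2,3,4,5,6,7}  [accepting]
'b' @ 2: {1,2,3,4,5,6,7}  [accepting]
'b' @ 3: {1,2,3,4,5,6,7}  [accepting]
end set {1,2,3,4,5,6,7} — state 1 in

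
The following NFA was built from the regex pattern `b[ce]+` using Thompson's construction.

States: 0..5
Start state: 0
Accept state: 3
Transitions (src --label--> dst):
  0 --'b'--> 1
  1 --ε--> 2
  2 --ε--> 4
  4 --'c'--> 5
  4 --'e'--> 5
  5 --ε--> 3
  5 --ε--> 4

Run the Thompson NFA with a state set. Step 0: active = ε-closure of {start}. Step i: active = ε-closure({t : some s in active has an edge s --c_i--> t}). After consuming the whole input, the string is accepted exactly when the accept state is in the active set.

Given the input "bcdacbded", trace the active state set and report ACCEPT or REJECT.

S₀ = ε-closure({0}) = {0}
'b' @ 1: {1,2,4}
'c' @ 2: {3,4,5}  (accept∈set)
'd' @ 3: {}  — no active states
rest 'acbded' ignored (set empty)
after full input: {}  (accept=3 not in)

Answer: REJECT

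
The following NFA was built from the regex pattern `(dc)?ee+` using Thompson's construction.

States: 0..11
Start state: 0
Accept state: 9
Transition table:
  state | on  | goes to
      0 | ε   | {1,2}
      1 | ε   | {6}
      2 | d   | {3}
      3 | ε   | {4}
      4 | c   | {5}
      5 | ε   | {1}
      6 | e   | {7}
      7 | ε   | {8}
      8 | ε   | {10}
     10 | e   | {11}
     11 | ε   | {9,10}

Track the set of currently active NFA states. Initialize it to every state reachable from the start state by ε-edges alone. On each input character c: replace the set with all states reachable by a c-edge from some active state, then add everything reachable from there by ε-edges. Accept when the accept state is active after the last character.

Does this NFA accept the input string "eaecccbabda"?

S₀ = ε-closure({0}) = {0,1,2,6}
'e' @ 1: {7,8,10}
'a' @ 2: {}  — dead — no transitions
rest 'ecccbabda' ignored (set empty)
final: {}; accept 9 not in set

Answer: REJECT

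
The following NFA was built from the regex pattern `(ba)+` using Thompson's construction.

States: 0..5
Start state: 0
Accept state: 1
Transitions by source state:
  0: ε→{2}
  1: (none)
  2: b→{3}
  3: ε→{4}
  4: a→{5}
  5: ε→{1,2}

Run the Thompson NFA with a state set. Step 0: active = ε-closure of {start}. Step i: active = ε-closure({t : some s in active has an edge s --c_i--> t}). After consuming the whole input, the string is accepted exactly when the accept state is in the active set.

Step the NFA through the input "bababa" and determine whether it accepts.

start: ε-closure({0}) = {0,2}
'b' @ 1: {3,4}
'a' @ 2: {1,2,5}  (accept∈set)
'b' @ 3: {3,4}
'a' @ 4: {1,2,5}  (accept∈set)
'b' @ 5: {3,4}
'a' @ 6: {1,2,5}  (accept∈set)
after full input: {1,2,5}  (accept=1 in)

Answer: ACCEPT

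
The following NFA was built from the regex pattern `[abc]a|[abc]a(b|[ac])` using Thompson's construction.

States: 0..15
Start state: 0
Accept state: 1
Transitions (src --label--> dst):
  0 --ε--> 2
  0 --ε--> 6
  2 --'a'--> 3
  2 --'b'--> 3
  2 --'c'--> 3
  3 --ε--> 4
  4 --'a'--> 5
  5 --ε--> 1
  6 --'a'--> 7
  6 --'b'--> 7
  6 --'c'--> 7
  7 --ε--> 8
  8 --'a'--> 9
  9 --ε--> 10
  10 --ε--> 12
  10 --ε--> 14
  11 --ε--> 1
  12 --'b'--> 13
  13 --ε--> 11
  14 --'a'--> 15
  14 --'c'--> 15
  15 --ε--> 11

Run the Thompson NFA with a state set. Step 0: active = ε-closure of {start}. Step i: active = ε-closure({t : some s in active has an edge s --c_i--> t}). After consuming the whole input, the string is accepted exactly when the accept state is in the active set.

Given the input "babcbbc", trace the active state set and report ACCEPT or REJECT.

Answer: REJECT

Derivation:
initial (ε-close {0}): {0,2,6}
'b' @ 1: {3,4,7,8}
'a' @ 2: {1,5,9,10,12,14}  ✓accept
'b' @ 3: {1,11,13}  ✓accept
'c' @ 4: {}  — no active states
rest 'bbc' ignored (set empty)
end set {} — state 1 not in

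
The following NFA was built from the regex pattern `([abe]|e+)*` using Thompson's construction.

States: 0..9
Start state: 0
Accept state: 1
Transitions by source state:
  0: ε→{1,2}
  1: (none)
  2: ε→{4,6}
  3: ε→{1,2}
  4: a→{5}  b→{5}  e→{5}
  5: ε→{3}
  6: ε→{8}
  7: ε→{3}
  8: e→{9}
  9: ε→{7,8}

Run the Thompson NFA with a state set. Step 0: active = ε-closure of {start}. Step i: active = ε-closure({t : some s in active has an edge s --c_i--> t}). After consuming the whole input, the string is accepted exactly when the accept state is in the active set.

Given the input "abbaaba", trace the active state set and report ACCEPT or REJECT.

initial (ε-close {0}): {0,1,2,4,6,8}
'a' @ 1: {1,2,3,4,5,6,8}  (accept∈set)
'b' @ 2: {1,2,3,4,5,6,8}  (accept∈set)
'b' @ 3: {1,2,3,4,5,6,8}  (accept∈set)
'a' @ 4: {1,2,3,4,5,6,8}  (accept∈set)
'a' @ 5: {1,2,3,4,5,6,8}  (accept∈set)
'b' @ 6: {1,2,3,4,5,6,8}  (accept∈set)
'a' @ 7: {1,2,3,4,5,6,8}  (accept∈set)
after full input: {1,2,3,4,5,6,8}  (accept=1 in)

Answer: ACCEPT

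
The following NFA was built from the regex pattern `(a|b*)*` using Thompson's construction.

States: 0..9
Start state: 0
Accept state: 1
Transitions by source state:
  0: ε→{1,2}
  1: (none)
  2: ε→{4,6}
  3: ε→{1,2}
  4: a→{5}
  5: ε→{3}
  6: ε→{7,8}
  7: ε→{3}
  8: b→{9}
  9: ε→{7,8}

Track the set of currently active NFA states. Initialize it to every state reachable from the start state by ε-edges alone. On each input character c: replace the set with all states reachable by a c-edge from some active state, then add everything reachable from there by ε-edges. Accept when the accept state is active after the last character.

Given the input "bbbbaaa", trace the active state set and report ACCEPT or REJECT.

Answer: ACCEPT

Trace:
S₀ = ε-closure({0}) = {0,1,2,3,4,6,7,8}
'b' @ 1: {1,2,3,4,6,7,8,9}  ✓accept
'b' @ 2: {1,2,3,4,6,7,8,9}  ✓accept
'b' @ 3: {1,2,3,4,6,7,8,9}  ✓accept
'b' @ 4: {1,2,3,4,6,7,8,9}  ✓accept
'a' @ 5: {1,2,3,4,5,6,7,8}  ✓accept
'a' @ 6: {1,2,3,4,5,6,7,8}  ✓accept
'a' @ 7: {1,2,3,4,5,6,7,8}  ✓accept
final: {1,2,3,4,5,6,7,8}; accept 1 in set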